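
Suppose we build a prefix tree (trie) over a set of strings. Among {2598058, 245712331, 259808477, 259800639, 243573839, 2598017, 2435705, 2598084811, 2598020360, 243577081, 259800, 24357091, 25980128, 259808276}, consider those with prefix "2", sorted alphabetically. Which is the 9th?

Filter for "2…" and sort: "2435705", "24357091", "243573839", "243577081", "245712331", "259800", "259800639", "25980128", "2598017", "2598020360", "2598058", "259808276", "259808477", "2598084811"
The 9th is 2598017.

2598017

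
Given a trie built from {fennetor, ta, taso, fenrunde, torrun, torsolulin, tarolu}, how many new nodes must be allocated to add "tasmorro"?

The longest prefix of "tasmorro" already in the trie is "tas" (length 3).
Each of the 5 remaining characters creates one node.

5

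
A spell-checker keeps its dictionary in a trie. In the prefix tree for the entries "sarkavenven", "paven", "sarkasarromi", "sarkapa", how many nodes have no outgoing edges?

4

A leaf is a node with no children — equivalently, the end of a word that is not a proper prefix of any other stored word.
Those words: "paven", "sarkapa", "sarkasarromi", "sarkavenven"
Leaf count: 4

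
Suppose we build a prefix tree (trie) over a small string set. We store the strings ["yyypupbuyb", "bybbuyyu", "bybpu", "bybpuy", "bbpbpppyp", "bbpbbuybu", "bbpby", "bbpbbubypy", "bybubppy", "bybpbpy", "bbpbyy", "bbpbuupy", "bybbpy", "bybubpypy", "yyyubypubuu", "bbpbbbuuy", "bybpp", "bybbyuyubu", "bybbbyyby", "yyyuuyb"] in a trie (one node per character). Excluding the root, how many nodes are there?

Count nodes per top-level branch (shared prefixes stored once):
  'b'-branch (bbpbbbuuy, bbpbbubypy, bbpbbuybu, bbpbpppyp, bbpbuupy, bbpby, bbpbyy, bybbbyyby, bybbpy, bybbuyyu, bybbyuyubu, bybpbpy, bybpp, bybpu, bybpuy, bybubppy, bybubpypy): 63 nodes
  'y'-branch (yyypupbuyb, yyyubypubuu, yyyuuyb): 21 nodes
Sum: 84

84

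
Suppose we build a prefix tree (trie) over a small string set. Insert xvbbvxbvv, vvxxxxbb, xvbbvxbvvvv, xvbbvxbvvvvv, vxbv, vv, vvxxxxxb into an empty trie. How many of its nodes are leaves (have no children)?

Leaves are exactly the stored words that no other stored word extends.
Those words: "vvxxxxbb", "vvxxxxxb", "vxbv", "xvbbvxbvvvvv"
Leaf count: 4

4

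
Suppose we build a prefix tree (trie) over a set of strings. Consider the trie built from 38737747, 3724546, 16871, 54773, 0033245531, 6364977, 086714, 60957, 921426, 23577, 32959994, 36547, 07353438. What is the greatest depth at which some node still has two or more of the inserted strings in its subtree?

1

Look for the deepest trie node that still has at least two words in its subtree.
e.g. "0033245531" and "07353438" share the prefix "0" of length 1; no pair shares a longer one.
Longest shared-prefix length: 1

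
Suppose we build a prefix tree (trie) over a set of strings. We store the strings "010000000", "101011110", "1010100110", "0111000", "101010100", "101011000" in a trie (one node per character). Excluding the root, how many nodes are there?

34

Insert word by word; a character creates a node only if that edge doesn't already exist:
  "010000000" → 9 new (0, 1, 0, 0, 0, 0, 0, 0, 0)
  "101011110" → 9 new (1, 0, 1, 0, 1, 1, 1, 1, 0)
  "1010100110" → prefix "10101" already present; 5 new (0, 0, 1, 1, 0)
  "0111000" → prefix "01" already present; 5 new (1, 1, 0, 0, 0)
  "101010100" → prefix "101010" already present; 3 new (1, 0, 0)
  "101011000" → prefix "101011" already present; 3 new (0, 0, 0)
Total nodes = 9 + 9 + 5 + 5 + 3 + 3 = 34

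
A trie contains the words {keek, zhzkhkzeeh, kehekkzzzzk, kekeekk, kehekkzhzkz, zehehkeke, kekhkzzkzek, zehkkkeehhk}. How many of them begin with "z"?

Filter for entries beginning with "z":
Words under "z": zehehkeke, zehkkkeehhk, zhzkhkzeeh
Count: 3

3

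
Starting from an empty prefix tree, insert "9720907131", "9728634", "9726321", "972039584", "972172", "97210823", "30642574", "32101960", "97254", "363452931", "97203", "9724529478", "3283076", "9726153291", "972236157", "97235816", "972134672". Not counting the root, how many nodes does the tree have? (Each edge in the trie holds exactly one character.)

Insert word by word; a character creates a node only if that edge doesn't already exist:
  "9720907131" → 10 new (9, 7, 2, 0, 9, 0, 7, 1, 3, 1)
  "9728634" → prefix "972" already present; 4 new (8, 6, 3, 4)
  "9726321" → prefix "972" already present; 4 new (6, 3, 2, 1)
  "972039584" → prefix "9720" already present; 5 new (3, 9, 5, 8, 4)
  "972172" → prefix "972" already present; 3 new (1, 7, 2)
  "97210823" → prefix "9721" already present; 4 new (0, 8, 2, 3)
  "30642574" → 8 new (3, 0, 6, 4, 2, 5, 7, 4)
  "32101960" → prefix "3" already present; 7 new (2, 1, 0, 1, 9, 6, 0)
  "97254" → prefix "972" already present; 2 new (5, 4)
  "363452931" → prefix "3" already present; 8 new (6, 3, 4, 5, 2, 9, 3, 1)
  "97203" → prefix "97203" already present; 0 new (none)
  "9724529478" → prefix "972" already present; 7 new (4, 5, 2, 9, 4, 7, 8)
  "3283076" → prefix "32" already present; 5 new (8, 3, 0, 7, 6)
  "9726153291" → prefix "9726" already present; 6 new (1, 5, 3, 2, 9, 1)
  "972236157" → prefix "972" already present; 6 new (2, 3, 6, 1, 5, 7)
  "97235816" → prefix "972" already present; 5 new (3, 5, 8, 1, 6)
  "972134672" → prefix "9721" already present; 5 new (3, 4, 6, 7, 2)
Total nodes = 10 + 4 + 4 + 5 + 3 + 4 + 8 + 7 + 2 + 8 + 0 + 7 + 5 + 6 + 6 + 5 + 5 = 89

89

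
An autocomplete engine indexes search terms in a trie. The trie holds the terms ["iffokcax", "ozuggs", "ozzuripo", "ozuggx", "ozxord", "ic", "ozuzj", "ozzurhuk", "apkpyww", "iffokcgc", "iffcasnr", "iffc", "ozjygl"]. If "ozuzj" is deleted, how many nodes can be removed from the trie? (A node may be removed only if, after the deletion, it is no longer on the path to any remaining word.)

After clearing the end-marker at "ozuzj", prune upward until reaching a node still needed by another word.
The suffix "zj" (2 nodes) is used only by "ozuzj"; the node for "ozu" still has the child "g", so pruning stops there.
Nodes removed: 2

2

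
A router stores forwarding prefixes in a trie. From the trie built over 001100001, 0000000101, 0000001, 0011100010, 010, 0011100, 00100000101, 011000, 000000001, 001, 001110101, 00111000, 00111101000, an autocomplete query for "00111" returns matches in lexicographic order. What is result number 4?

001110101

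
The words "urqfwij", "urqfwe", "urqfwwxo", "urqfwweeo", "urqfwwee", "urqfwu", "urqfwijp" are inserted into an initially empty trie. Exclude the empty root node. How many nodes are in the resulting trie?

16

Count nodes per top-level branch (shared prefixes stored once):
  'u'-branch (urqfwe, urqfwij, urqfwijp, urqfwu, urqfwwee, urqfwweeo, urqfwwxo): 16 nodes
Sum: 16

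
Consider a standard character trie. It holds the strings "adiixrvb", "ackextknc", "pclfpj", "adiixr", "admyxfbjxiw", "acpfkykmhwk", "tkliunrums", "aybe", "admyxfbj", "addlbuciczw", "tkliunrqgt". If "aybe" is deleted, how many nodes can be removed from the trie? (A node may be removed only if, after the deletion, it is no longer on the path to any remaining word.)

3

Walk "aybe" from the leaf back toward the root, removing each node that no remaining word uses.
The suffix "ybe" (3 nodes) is used only by "aybe"; the node for "a" still has the child "d", so pruning stops there.
Nodes removed: 3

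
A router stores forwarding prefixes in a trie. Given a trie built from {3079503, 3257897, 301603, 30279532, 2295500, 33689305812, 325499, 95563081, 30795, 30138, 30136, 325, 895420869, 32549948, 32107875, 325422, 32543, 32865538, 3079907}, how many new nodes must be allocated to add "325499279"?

3

"325499" is already a path in the trie; the remaining "279" must be added.
Each of the 3 remaining characters creates one node.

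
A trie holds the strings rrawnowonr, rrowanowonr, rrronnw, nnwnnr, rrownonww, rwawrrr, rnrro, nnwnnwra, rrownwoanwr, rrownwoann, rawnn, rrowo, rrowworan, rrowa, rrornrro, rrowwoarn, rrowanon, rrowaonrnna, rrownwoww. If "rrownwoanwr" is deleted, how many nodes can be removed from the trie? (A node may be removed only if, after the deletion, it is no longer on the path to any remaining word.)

2

A node on "rrownwoanwr"'s path can go only if nothing else ends at it or branches off below it.
The suffix "wr" (2 nodes) is used only by "rrownwoanwr"; the node for "rrownwoan" still has the child "n", so pruning stops there.
Nodes removed: 2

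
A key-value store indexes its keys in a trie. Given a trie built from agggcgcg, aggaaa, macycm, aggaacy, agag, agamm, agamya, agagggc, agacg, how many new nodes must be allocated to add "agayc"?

Walking "agayc" from the root, the first 3 characters ("aga") follow existing edges; "y" is the first miss.
Each of the 2 remaining characters creates one node.

2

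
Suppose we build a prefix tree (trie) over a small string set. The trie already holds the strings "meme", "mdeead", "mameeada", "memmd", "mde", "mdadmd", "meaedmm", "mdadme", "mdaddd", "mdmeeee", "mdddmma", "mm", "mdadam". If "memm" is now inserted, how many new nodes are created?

0

"memm" is already a full path in the trie; only an end-marker is added.
No new nodes are needed: 0.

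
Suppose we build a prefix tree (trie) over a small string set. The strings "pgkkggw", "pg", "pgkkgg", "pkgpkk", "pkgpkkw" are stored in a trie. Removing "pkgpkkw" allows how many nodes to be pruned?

1

After clearing the end-marker at "pkgpkkw", prune upward until reaching a node still needed by another word.
The suffix "w" (1 node) is used only by "pkgpkkw"; "pkgpkk" is itself a stored word, so pruning stops there.
Nodes removed: 1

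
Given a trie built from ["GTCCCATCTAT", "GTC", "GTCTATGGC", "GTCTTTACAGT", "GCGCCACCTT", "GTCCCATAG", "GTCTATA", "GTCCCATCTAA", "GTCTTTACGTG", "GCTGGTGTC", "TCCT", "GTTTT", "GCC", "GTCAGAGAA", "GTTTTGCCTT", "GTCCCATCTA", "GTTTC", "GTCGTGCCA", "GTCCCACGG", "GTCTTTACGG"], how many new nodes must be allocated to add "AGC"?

3

"AGC" shares no prefix with any stored word, so all 3 characters open new nodes.
3 − 0 = 3 new nodes.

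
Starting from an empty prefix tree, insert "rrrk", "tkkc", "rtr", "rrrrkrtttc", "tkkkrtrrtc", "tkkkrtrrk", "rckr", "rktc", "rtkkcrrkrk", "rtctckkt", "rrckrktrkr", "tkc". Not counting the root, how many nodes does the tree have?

54

Count nodes per top-level branch (shared prefixes stored once):
  'r'-branch (rckr, rktc, rrckrktrkr, rrrk, rrrrkrtttc, rtctckkt, rtkkcrrkrk, rtr): 41 nodes
  't'-branch (tkc, tkkc, tkkkrtrrk, tkkkrtrrtc): 13 nodes
Sum: 54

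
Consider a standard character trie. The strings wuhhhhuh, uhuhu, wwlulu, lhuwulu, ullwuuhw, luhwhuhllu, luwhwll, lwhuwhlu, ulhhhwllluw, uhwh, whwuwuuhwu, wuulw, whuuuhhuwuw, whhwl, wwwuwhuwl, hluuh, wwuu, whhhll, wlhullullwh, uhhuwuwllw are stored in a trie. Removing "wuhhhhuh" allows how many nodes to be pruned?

6

A node on "wuhhhhuh"'s path can go only if nothing else ends at it or branches off below it.
The suffix "hhhhuh" (6 nodes) is used only by "wuhhhhuh"; the node for "wu" still has the child "u", so pruning stops there.
Nodes removed: 6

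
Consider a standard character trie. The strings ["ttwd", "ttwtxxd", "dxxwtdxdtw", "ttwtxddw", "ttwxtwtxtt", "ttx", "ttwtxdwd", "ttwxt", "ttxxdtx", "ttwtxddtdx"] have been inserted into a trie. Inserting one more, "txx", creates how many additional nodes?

2

The longest prefix of "txx" already in the trie is "t" (length 1).
New nodes needed: |"txx"| − 1 = 3 − 1 = 2.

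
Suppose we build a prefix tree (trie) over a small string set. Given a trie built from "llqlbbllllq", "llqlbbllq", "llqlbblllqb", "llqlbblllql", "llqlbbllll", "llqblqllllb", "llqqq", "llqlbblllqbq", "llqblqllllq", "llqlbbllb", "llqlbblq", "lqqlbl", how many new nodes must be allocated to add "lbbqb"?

4

The longest prefix of "lbbqb" already in the trie is "l" (length 1).
Each of the 4 remaining characters creates one node.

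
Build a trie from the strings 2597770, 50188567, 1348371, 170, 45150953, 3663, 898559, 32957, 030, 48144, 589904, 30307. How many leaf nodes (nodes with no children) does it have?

12

A leaf is a node with no children — equivalently, the end of a word that is not a proper prefix of any other stored word.
Those words: "030", "1348371", "170", "2597770", "30307", "32957", "3663", "45150953", "48144", "50188567", "589904", "898559"
Leaf count: 12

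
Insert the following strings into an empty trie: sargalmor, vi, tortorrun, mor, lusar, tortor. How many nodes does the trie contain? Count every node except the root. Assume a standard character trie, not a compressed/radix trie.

28

Count nodes per top-level branch (shared prefixes stored once):
  'l'-branch (lusar): 5 nodes
  'm'-branch (mor): 3 nodes
  's'-branch (sargalmor): 9 nodes
  't'-branch (tortor, tortorrun): 9 nodes
  'v'-branch (vi): 2 nodes
Sum: 28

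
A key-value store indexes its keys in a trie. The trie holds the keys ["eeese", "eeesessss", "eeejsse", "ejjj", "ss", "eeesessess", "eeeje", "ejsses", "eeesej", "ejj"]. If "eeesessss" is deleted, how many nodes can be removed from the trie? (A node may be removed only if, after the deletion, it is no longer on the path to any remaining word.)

A node on "eeesessss"'s path can go only if nothing else ends at it or branches off below it.
The suffix "ss" (2 nodes) is used only by "eeesessss"; the node for "eeesess" still has the child "e", so pruning stops there.
Nodes removed: 2

2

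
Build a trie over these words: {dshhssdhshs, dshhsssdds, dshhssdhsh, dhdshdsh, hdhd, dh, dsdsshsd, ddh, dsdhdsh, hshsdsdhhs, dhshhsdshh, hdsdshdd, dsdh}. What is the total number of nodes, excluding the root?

Insert word by word; a character creates a node only if that edge doesn't already exist:
  "dshhssdhshs" → 11 new (d, s, h, h, s, s, d, h, s, h, s)
  "dshhsssdds" → prefix "dshhss" already present; 4 new (s, d, d, s)
  "dshhssdhsh" → prefix "dshhssdhsh" already present; 0 new (none)
  "dhdshdsh" → prefix "d" already present; 7 new (h, d, s, h, d, s, h)
  "hdhd" → 4 new (h, d, h, d)
  "dh" → prefix "dh" already present; 0 new (none)
  "dsdsshsd" → prefix "ds" already present; 6 new (d, s, s, h, s, d)
  "ddh" → prefix "d" already present; 2 new (d, h)
  "dsdhdsh" → prefix "dsd" already present; 4 new (h, d, s, h)
  "hshsdsdhhs" → prefix "h" already present; 9 new (s, h, s, d, s, d, h, h, s)
  "dhshhsdshh" → prefix "dh" already present; 8 new (s, h, h, s, d, s, h, h)
  "hdsdshdd" → prefix "hd" already present; 6 new (s, d, s, h, d, d)
  "dsdh" → prefix "dsdh" already present; 0 new (none)
Total nodes = 11 + 4 + 0 + 7 + 4 + 0 + 6 + 2 + 4 + 9 + 8 + 6 + 0 = 61

61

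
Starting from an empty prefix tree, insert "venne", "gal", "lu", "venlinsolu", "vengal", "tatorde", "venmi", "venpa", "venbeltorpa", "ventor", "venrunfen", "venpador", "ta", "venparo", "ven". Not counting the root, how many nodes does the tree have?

Insert word by word; a character creates a node only if that edge doesn't already exist:
  "venne" → 5 new (v, e, n, n, e)
  "gal" → 3 new (g, a, l)
  "lu" → 2 new (l, u)
  "venlinsolu" → prefix "ven" already present; 7 new (l, i, n, s, o, l, u)
  "vengal" → prefix "ven" already present; 3 new (g, a, l)
  "tatorde" → 7 new (t, a, t, o, r, d, e)
  "venmi" → prefix "ven" already present; 2 new (m, i)
  "venpa" → prefix "ven" already present; 2 new (p, a)
  "venbeltorpa" → prefix "ven" already present; 8 new (b, e, l, t, o, r, p, a)
  "ventor" → prefix "ven" already present; 3 new (t, o, r)
  "venrunfen" → prefix "ven" already present; 6 new (r, u, n, f, e, n)
  "venpador" → prefix "venpa" already present; 3 new (d, o, r)
  "ta" → prefix "ta" already present; 0 new (none)
  "venparo" → prefix "venpa" already present; 2 new (r, o)
  "ven" → prefix "ven" already present; 0 new (none)
Total nodes = 5 + 3 + 2 + 7 + 3 + 7 + 2 + 2 + 8 + 3 + 6 + 3 + 0 + 2 + 0 = 53

53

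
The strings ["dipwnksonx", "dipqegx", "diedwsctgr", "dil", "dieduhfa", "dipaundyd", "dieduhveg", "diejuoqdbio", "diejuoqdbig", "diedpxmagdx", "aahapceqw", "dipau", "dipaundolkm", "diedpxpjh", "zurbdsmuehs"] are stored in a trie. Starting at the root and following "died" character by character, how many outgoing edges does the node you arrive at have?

3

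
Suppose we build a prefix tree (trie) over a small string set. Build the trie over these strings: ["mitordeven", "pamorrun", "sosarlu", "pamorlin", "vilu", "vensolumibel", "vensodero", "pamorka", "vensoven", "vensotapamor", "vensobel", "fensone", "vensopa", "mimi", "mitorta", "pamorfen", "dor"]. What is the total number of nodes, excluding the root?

81

Trace insertions, counting only characters that open a new branch:
  "mitordeven" → 10 new (m, i, t, o, r, d, e, v, e, n)
  "pamorrun" → 8 new (p, a, m, o, r, r, u, n)
  "sosarlu" → 7 new (s, o, s, a, r, l, u)
  "pamorlin" → prefix "pamor" already present; 3 new (l, i, n)
  "vilu" → 4 new (v, i, l, u)
  "vensolumibel" → prefix "v" already present; 11 new (e, n, s, o, l, u, m, i, b, e, l)
  "vensodero" → prefix "venso" already present; 4 new (d, e, r, o)
  "pamorka" → prefix "pamor" already present; 2 new (k, a)
  "vensoven" → prefix "venso" already present; 3 new (v, e, n)
  "vensotapamor" → prefix "venso" already present; 7 new (t, a, p, a, m, o, r)
  "vensobel" → prefix "venso" already present; 3 new (b, e, l)
  "fensone" → 7 new (f, e, n, s, o, n, e)
  "vensopa" → prefix "venso" already present; 2 new (p, a)
  "mimi" → prefix "mi" already present; 2 new (m, i)
  "mitorta" → prefix "mitor" already present; 2 new (t, a)
  "pamorfen" → prefix "pamor" already present; 3 new (f, e, n)
  "dor" → 3 new (d, o, r)
Total nodes = 10 + 8 + 7 + 3 + 4 + 11 + 4 + 2 + 3 + 7 + 3 + 7 + 2 + 2 + 2 + 3 + 3 = 81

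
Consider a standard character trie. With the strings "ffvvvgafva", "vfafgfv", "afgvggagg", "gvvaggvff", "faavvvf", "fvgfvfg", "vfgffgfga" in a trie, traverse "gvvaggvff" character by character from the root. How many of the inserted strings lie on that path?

1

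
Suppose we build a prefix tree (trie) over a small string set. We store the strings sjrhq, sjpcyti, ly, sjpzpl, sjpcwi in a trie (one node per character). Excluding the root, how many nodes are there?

For each word, the new-node count is its length minus the longest prefix already in the trie:
  "sjrhq" → 5 new (s, j, r, h, q)
  "sjpcyti" → prefix "sj" already present; 5 new (p, c, y, t, i)
  "ly" → 2 new (l, y)
  "sjpzpl" → prefix "sjp" already present; 3 new (z, p, l)
  "sjpcwi" → prefix "sjpc" already present; 2 new (w, i)
Total nodes = 5 + 5 + 2 + 3 + 2 = 17

17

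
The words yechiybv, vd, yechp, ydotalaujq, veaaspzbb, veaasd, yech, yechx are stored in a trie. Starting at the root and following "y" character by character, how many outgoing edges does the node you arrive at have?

Walk "y" from the root, arriving at one node.
Characters that immediately follow "y" among the stored strings: {d, e}.
That node has 2 child edges.

2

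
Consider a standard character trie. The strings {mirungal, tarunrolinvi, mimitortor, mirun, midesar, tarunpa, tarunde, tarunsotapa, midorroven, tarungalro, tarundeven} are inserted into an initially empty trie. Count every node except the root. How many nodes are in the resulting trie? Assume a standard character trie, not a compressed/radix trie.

58

Count nodes per top-level branch (shared prefixes stored once):
  'm'-branch (midesar, midorroven, mimitortor, mirun, mirungal): 28 nodes
  't'-branch (tarunde, tarundeven, tarungalro, tarunpa, tarunrolinvi, tarunsotapa): 30 nodes
Sum: 58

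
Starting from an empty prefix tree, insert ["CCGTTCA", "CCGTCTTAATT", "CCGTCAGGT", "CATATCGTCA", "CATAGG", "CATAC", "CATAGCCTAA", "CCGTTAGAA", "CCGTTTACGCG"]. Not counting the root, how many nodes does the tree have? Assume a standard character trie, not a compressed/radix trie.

45

Insert word by word; a character creates a node only if that edge doesn't already exist:
  "CCGTTCA" → 7 new (C, C, G, T, T, C, A)
  "CCGTCTTAATT" → prefix "CCGT" already present; 7 new (C, T, T, A, A, T, T)
  "CCGTCAGGT" → prefix "CCGTC" already present; 4 new (A, G, G, T)
  "CATATCGTCA" → prefix "C" already present; 9 new (A, T, A, T, C, G, T, C, A)
  "CATAGG" → prefix "CATA" already present; 2 new (G, G)
  "CATAC" → prefix "CATA" already present; 1 new (C)
  "CATAGCCTAA" → prefix "CATAG" already present; 5 new (C, C, T, A, A)
  "CCGTTAGAA" → prefix "CCGTT" already present; 4 new (A, G, A, A)
  "CCGTTTACGCG" → prefix "CCGTT" already present; 6 new (T, A, C, G, C, G)
Total nodes = 7 + 7 + 4 + 9 + 2 + 1 + 5 + 4 + 6 = 45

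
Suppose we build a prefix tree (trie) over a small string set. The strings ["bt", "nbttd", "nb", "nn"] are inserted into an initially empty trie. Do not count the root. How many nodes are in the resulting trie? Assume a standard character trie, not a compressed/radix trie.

8

For each word, the new-node count is its length minus the longest prefix already in the trie:
  "bt" → 2 new (b, t)
  "nbttd" → 5 new (n, b, t, t, d)
  "nb" → prefix "nb" already present; 0 new (none)
  "nn" → prefix "n" already present; 1 new (n)
Total nodes = 2 + 5 + 0 + 1 = 8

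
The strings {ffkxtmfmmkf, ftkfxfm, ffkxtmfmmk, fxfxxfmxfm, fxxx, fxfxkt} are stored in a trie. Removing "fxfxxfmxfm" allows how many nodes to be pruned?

After clearing the end-marker at "fxfxxfmxfm", prune upward until reaching a node still needed by another word.
The suffix "xfmxfm" (6 nodes) is used only by "fxfxxfmxfm"; the node for "fxfx" still has the child "k", so pruning stops there.
Nodes removed: 6

6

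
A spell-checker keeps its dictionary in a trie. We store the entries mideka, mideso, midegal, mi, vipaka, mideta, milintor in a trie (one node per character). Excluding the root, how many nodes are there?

25

Count nodes per top-level branch (shared prefixes stored once):
  'm'-branch (mi, midegal, mideka, mideso, mideta, milintor): 19 nodes
  'v'-branch (vipaka): 6 nodes
Sum: 25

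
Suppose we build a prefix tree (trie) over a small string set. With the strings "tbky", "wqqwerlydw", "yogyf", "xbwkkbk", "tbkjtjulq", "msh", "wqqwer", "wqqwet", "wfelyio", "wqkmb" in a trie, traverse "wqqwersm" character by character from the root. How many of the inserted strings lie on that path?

1

Walk "wqqwersm" from the root; an end-of-word marker is hit whenever a stored word is a prefix of "wqqwersm".
Prefixes of the query that are stored words: "wqqwer"
Count: 1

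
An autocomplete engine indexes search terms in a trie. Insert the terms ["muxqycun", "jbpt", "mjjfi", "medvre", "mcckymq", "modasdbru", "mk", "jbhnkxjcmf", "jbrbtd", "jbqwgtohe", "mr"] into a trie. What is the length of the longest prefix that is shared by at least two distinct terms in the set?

Equivalently: take the maximum, over all pairs, of their longest common prefix length.
"jbhnkxjcmf" and "jbpt" agree on "jb" (2 characters) before diverging; nothing deeper is shared.
Longest shared-prefix length: 2

2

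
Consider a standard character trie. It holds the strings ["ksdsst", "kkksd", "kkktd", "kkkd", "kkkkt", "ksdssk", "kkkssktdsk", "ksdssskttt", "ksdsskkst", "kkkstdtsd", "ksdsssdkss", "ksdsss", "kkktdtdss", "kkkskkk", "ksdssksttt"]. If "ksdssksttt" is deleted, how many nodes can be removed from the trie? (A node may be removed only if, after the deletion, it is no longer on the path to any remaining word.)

4

After clearing the end-marker at "ksdssksttt", prune upward until reaching a node still needed by another word.
The suffix "sttt" (4 nodes) is used only by "ksdssksttt"; the node for "ksdssk" still has the child "k", so pruning stops there.
Nodes removed: 4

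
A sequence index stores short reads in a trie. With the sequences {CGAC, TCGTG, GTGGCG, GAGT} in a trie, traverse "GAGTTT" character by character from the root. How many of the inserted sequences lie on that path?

Check each prefix of "GAGTTT" against the stored set — each match is an end-marker on the path.
Prefixes of the query that are stored words: "GAGT"
Count: 1

1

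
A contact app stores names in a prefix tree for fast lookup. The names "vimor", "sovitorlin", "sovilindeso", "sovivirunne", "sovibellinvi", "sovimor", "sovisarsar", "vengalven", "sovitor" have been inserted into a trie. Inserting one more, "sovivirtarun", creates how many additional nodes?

5

Walking "sovivirtarun" from the root, the first 7 characters ("sovivir") follow existing edges; "t" is the first miss.
New nodes needed: |"sovivirtarun"| − 7 = 12 − 7 = 5.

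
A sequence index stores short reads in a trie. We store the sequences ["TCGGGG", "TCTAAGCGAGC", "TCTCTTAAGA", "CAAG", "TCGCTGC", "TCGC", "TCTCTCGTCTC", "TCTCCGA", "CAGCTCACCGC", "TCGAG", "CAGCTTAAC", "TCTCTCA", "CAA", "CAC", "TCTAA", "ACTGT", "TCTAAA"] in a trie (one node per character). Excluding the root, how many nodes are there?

62

Trace insertions, counting only characters that open a new branch:
  "TCGGGG" → 6 new (T, C, G, G, G, G)
  "TCTAAGCGAGC" → prefix "TC" already present; 9 new (T, A, A, G, C, G, A, G, C)
  "TCTCTTAAGA" → prefix "TCT" already present; 7 new (C, T, T, A, A, G, A)
  "CAAG" → 4 new (C, A, A, G)
  "TCGCTGC" → prefix "TCG" already present; 4 new (C, T, G, C)
  "TCGC" → prefix "TCGC" already present; 0 new (none)
  "TCTCTCGTCTC" → prefix "TCTCT" already present; 6 new (C, G, T, C, T, C)
  "TCTCCGA" → prefix "TCTC" already present; 3 new (C, G, A)
  "CAGCTCACCGC" → prefix "CA" already present; 9 new (G, C, T, C, A, C, C, G, C)
  "TCGAG" → prefix "TCG" already present; 2 new (A, G)
  "CAGCTTAAC" → prefix "CAGCT" already present; 4 new (T, A, A, C)
  "TCTCTCA" → prefix "TCTCTC" already present; 1 new (A)
  "CAA" → prefix "CAA" already present; 0 new (none)
  "CAC" → prefix "CA" already present; 1 new (C)
  "TCTAA" → prefix "TCTAA" already present; 0 new (none)
  "ACTGT" → 5 new (A, C, T, G, T)
  "TCTAAA" → prefix "TCTAA" already present; 1 new (A)
Total nodes = 6 + 9 + 7 + 4 + 4 + 0 + 6 + 3 + 9 + 2 + 4 + 1 + 0 + 1 + 0 + 5 + 1 = 62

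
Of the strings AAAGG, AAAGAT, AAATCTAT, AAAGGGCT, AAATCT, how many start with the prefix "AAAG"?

Traverse to the node for "AAAG", then collect every word in that subtree.
Matches: "AAAGAT", "AAAGG", "AAAGGGCT"
Count: 3

3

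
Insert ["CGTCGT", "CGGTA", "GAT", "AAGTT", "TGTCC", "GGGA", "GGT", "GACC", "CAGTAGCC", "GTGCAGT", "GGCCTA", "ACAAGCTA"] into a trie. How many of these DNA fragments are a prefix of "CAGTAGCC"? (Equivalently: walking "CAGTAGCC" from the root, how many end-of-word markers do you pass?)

Check each prefix of "CAGTAGCC" against the stored set — each match is an end-marker on the path.
Prefixes of the query that are stored words: "CAGTAGCC"
Count: 1

1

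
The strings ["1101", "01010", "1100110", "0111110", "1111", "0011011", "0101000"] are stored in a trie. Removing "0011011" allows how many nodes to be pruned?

After clearing the end-marker at "0011011", prune upward until reaching a node still needed by another word.
The suffix "011011" (6 nodes) is used only by "0011011"; the node for "0" still has the child "1", so pruning stops there.
Nodes removed: 6

6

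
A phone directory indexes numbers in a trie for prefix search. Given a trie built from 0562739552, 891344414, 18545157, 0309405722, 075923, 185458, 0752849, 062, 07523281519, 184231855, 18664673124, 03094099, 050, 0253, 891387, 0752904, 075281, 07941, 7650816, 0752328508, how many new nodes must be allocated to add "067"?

"06" is already a path in the trie; the remaining "7" must be added.
New nodes needed: |"067"| − 2 = 3 − 2 = 1.

1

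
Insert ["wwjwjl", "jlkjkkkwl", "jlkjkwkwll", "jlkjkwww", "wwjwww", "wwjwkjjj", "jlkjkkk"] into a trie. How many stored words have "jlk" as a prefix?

Walk to "jlk"; the words in its subtree are exactly those with that prefix.
Matches: "jlkjkkk", "jlkjkkkwl", "jlkjkwkwll", "jlkjkwww"
Count: 4

4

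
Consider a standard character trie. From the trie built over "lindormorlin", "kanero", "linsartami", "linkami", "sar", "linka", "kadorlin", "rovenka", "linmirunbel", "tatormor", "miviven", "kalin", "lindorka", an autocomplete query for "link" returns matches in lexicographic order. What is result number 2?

DFS of the "link" subtree visits, in order: "linka", "linkami"
The 2nd is linkami.

linkami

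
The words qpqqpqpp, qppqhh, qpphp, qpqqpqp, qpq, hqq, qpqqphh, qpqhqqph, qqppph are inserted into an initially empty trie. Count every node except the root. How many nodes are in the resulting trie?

29

Count nodes per top-level branch (shared prefixes stored once):
  'h'-branch (hqq): 3 nodes
  'q'-branch (qpphp, qppqhh, qpq, qpqhqqph, qpqqphh, qpqqpqp, qpqqpqpp, qqppph): 26 nodes
Sum: 29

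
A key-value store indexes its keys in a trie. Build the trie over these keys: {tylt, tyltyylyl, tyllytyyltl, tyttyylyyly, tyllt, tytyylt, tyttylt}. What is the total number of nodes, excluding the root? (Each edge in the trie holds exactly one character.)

Count nodes per top-level branch (shared prefixes stored once):
  't'-branch (tyllt, tyllytyyltl, tylt, tyltyylyl, tyttylt, tyttyylyyly, tytyylt): 33 nodes
Sum: 33

33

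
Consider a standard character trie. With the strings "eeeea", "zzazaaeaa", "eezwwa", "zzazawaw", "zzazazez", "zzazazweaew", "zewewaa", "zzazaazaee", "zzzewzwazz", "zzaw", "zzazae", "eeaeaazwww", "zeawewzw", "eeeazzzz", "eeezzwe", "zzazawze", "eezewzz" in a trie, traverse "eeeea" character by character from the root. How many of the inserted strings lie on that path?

1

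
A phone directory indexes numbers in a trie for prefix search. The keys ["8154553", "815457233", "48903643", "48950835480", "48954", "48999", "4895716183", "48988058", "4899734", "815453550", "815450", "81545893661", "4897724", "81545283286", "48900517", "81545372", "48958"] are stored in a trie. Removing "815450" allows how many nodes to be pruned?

1

Walk "815450" from the leaf back toward the root, removing each node that no remaining word uses.
The suffix "0" (1 node) is used only by "815450"; the node for "81545" still has the child "5", so pruning stops there.
Nodes removed: 1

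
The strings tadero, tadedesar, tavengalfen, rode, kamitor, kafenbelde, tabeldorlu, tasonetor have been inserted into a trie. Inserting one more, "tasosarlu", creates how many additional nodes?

5

The longest prefix of "tasosarlu" already in the trie is "taso" (length 4).
So 9 − 4 = 5 new nodes.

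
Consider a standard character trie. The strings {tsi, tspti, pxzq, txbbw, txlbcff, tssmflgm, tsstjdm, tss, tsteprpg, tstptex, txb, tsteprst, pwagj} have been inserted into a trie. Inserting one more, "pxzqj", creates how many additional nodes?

"pxzq" is already a path in the trie; the remaining "j" must be added.
New nodes needed: |"pxzqj"| − 4 = 5 − 4 = 1.

1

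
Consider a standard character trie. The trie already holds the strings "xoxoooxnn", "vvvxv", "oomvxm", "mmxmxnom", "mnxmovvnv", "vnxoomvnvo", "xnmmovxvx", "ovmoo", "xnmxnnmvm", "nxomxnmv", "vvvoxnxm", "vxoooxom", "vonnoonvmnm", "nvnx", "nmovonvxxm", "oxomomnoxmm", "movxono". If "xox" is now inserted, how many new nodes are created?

Every character of "xox" already lies on an existing path (it is a prefix of some stored word).
No new nodes are needed: 0.

0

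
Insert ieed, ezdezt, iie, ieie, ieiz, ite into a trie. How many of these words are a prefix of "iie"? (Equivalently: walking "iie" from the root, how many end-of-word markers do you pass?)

Traverse "iie" character by character; count nodes along the way that are marked as word ends.
Prefixes of the query that are stored words: "iie"
Count: 1

1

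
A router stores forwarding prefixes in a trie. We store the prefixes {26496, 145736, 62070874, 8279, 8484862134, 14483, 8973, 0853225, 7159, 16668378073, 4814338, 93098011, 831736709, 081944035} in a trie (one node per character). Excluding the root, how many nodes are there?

Count nodes per top-level branch (shared prefixes stored once):
  '0'-branch (081944035, 0853225): 14 nodes
  '1'-branch (14483, 145736, 16668378073): 19 nodes
  '2'-branch (26496): 5 nodes
  '4'-branch (4814338): 7 nodes
  '6'-branch (62070874): 8 nodes
  '7'-branch (7159): 4 nodes
  '8'-branch (8279, 831736709, 8484862134, 8973): 24 nodes
  '9'-branch (93098011): 8 nodes
Sum: 89

89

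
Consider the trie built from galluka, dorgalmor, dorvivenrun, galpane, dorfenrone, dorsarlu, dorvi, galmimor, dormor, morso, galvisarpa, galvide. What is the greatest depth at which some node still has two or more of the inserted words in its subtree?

5

Look for the deepest trie node that still has at least two words in its subtree.
e.g. "dorvi" and "dorvivenrun" share the prefix "dorvi" of length 5; no pair shares a longer one.
Longest shared-prefix length: 5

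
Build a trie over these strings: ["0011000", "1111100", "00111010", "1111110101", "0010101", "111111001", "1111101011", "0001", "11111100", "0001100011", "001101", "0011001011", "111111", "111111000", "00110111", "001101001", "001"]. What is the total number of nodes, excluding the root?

Insert word by word; a character creates a node only if that edge doesn't already exist:
  "0011000" → 7 new (0, 0, 1, 1, 0, 0, 0)
  "1111100" → 7 new (1, 1, 1, 1, 1, 0, 0)
  "00111010" → prefix "0011" already present; 4 new (1, 0, 1, 0)
  "1111110101" → prefix "11111" already present; 5 new (1, 0, 1, 0, 1)
  "0010101" → prefix "001" already present; 4 new (0, 1, 0, 1)
  "111111001" → prefix "1111110" already present; 2 new (0, 1)
  "1111101011" → prefix "111110" already present; 4 new (1, 0, 1, 1)
  "0001" → prefix "00" already present; 2 new (0, 1)
  "11111100" → prefix "11111100" already present; 0 new (none)
  "0001100011" → prefix "0001" already present; 6 new (1, 0, 0, 0, 1, 1)
  "001101" → prefix "00110" already present; 1 new (1)
  "0011001011" → prefix "001100" already present; 4 new (1, 0, 1, 1)
  "111111" → prefix "111111" already present; 0 new (none)
  "111111000" → prefix "11111100" already present; 1 new (0)
  "00110111" → prefix "001101" already present; 2 new (1, 1)
  "001101001" → prefix "001101" already present; 3 new (0, 0, 1)
  "001" → prefix "001" already present; 0 new (none)
Total nodes = 7 + 7 + 4 + 5 + 4 + 2 + 4 + 2 + 0 + 6 + 1 + 4 + 0 + 1 + 2 + 3 + 0 = 52

52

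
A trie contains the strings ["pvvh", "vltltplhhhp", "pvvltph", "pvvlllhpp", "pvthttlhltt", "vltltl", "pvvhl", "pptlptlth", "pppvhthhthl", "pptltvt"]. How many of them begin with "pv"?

5

Filter for entries beginning with "pv":
Words under "pv": pvthttlhltt, pvvh, pvvhl, pvvlllhpp, pvvltph
Count: 5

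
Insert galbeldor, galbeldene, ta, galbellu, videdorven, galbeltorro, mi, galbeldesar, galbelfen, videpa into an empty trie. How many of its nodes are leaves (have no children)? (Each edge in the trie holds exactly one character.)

A leaf is a node with no children — equivalently, the end of a word that is not a proper prefix of any other stored word.
Those words: "galbeldene", "galbeldesar", "galbeldor", "galbelfen", "galbellu", "galbeltorro", "mi", "ta", "videdorven", "videpa"
Leaf count: 10

10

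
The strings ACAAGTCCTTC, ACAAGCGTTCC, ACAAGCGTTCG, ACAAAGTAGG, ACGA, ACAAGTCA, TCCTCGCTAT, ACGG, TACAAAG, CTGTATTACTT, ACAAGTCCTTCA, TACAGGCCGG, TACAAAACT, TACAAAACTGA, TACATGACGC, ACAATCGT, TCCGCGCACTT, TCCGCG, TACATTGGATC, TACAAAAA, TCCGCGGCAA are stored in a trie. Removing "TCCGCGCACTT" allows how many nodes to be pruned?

After clearing the end-marker at "TCCGCGCACTT", prune upward until reaching a node still needed by another word.
The suffix "CACTT" (5 nodes) is used only by "TCCGCGCACTT"; the node for "TCCGCG" still has the child "G", so pruning stops there.
Nodes removed: 5

5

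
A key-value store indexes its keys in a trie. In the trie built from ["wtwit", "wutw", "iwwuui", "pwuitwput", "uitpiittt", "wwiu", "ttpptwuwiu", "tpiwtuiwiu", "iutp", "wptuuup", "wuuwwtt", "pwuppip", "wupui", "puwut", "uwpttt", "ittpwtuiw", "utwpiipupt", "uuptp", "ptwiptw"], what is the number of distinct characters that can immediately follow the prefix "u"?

4

Follow the path "u" to its node, then look at its outgoing edges.
Distinct next characters after "u": i, t, u, w.
That node has 4 child edges.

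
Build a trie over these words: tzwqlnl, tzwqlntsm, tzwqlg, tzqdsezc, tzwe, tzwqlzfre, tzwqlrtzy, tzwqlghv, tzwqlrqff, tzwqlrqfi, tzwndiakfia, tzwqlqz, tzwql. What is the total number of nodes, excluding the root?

Insert word by word; a character creates a node only if that edge doesn't already exist:
  "tzwqlnl" → 7 new (t, z, w, q, l, n, l)
  "tzwqlntsm" → prefix "tzwqln" already present; 3 new (t, s, m)
  "tzwqlg" → prefix "tzwql" already present; 1 new (g)
  "tzqdsezc" → prefix "tz" already present; 6 new (q, d, s, e, z, c)
  "tzwe" → prefix "tzw" already present; 1 new (e)
  "tzwqlzfre" → prefix "tzwql" already present; 4 new (z, f, r, e)
  "tzwqlrtzy" → prefix "tzwql" already present; 4 new (r, t, z, y)
  "tzwqlghv" → prefix "tzwqlg" already present; 2 new (h, v)
  "tzwqlrqff" → prefix "tzwqlr" already present; 3 new (q, f, f)
  "tzwqlrqfi" → prefix "tzwqlrqf" already present; 1 new (i)
  "tzwndiakfia" → prefix "tzw" already present; 8 new (n, d, i, a, k, f, i, a)
  "tzwqlqz" → prefix "tzwql" already present; 2 new (q, z)
  "tzwql" → prefix "tzwql" already present; 0 new (none)
Total nodes = 7 + 3 + 1 + 6 + 1 + 4 + 4 + 2 + 3 + 1 + 8 + 2 + 0 = 42

42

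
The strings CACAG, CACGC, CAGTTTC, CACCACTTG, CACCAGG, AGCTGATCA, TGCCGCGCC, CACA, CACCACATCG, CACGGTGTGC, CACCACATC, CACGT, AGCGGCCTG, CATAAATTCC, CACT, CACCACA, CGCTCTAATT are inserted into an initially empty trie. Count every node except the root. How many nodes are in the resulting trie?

Count nodes per top-level branch (shared prefixes stored once):
  'A'-branch (AGCGGCCTG, AGCTGATCA): 15 nodes
  'C'-branch (CACA, CACAG, CACCACA, CACCACATC, CACCACATCG, CACCACTTG, CACCAGG, CACGC, CACGGTGTGC, CACGT, CACT, CAGTTTC, CATAAATTCC, CGCTCTAATT): 49 nodes
  'T'-branch (TGCCGCGCC): 9 nodes
Sum: 73

73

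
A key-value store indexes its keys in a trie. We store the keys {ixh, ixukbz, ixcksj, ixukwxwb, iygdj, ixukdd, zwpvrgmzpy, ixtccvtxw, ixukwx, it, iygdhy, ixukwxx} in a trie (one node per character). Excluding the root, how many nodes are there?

42

Insert word by word; a character creates a node only if that edge doesn't already exist:
  "ixh" → 3 new (i, x, h)
  "ixukbz" → prefix "ix" already present; 4 new (u, k, b, z)
  "ixcksj" → prefix "ix" already present; 4 new (c, k, s, j)
  "ixukwxwb" → prefix "ixuk" already present; 4 new (w, x, w, b)
  "iygdj" → prefix "i" already present; 4 new (y, g, d, j)
  "ixukdd" → prefix "ixuk" already present; 2 new (d, d)
  "zwpvrgmzpy" → 10 new (z, w, p, v, r, g, m, z, p, y)
  "ixtccvtxw" → prefix "ix" already present; 7 new (t, c, c, v, t, x, w)
  "ixukwx" → prefix "ixukwx" already present; 0 new (none)
  "it" → prefix "i" already present; 1 new (t)
  "iygdhy" → prefix "iygd" already present; 2 new (h, y)
  "ixukwxx" → prefix "ixukwx" already present; 1 new (x)
Total nodes = 3 + 4 + 4 + 4 + 4 + 2 + 10 + 7 + 0 + 1 + 2 + 1 = 42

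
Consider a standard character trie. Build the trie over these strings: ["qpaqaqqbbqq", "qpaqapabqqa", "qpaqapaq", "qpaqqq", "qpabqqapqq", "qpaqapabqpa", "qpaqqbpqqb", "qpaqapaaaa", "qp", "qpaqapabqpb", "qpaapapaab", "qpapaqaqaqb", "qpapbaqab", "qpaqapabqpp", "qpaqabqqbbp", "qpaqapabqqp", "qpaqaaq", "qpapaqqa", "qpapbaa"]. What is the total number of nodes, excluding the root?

71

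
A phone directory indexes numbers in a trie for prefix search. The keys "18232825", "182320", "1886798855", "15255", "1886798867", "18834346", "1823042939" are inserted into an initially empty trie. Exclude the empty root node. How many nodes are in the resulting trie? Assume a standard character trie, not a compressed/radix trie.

34

Trie structure (* marks end of a word):
(root)
└─ 1
   ├─ 5
   │  └─ 2
   │     └─ 5
   │        └─ 5 *
   └─ 8
      ├─ 2
      │  └─ 3
      │     ├─ 0
      │     │  └─ 4
      │     │     └─ 2
      │     │        └─ 9
      │     │           └─ 3
      │     │              └─ 9 *
      │     └─ 2
      │        ├─ 0 *
      │        └─ 8
      │           └─ 2
      │              └─ 5 *
      └─ 8
         ├─ 3
         │  └─ 4
         │     └─ 3
         │        └─ 4
         │           └─ 6 *
         └─ 6
            └─ 7
               └─ 9
                  └─ 8
                     └─ 8
                        ├─ 5
                        │  └─ 5 *
                        └─ 6
                           └─ 7 *
Counting every labelled node above: 34.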